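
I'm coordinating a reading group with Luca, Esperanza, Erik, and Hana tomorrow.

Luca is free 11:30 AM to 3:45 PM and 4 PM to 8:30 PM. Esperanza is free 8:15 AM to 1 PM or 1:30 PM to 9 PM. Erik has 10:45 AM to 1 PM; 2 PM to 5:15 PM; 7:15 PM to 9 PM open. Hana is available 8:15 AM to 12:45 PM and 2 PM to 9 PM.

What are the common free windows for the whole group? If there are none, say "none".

11:30-12:45, 14:00-15:45, 16:00-17:15, 19:15-20:30

Luca ∩ Esperanza: 11:30-13:00, 13:30-15:45, 16:00-20:30.
Luca ∩ Esperanza ∩ Erik: 11:30-13:00, 14:00-15:45, 16:00-17:15, 19:15-20:30.
Luca ∩ Esperanza ∩ Erik ∩ Hana: 11:30-12:45, 14:00-15:45, 16:00-17:15, 19:15-20:30.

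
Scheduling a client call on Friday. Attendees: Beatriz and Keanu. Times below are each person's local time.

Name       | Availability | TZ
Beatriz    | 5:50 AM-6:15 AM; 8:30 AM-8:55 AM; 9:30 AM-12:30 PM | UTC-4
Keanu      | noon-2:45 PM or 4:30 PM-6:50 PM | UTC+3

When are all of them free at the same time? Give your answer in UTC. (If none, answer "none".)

09:50-10:15, 13:30-15:50

Beatriz in UTC: 09:50-10:15, 12:30-12:55, 13:30-16:30 (add 4h to convert from UTC-4).
Keanu in UTC: 09:00-11:45, 13:30-15:50 (subtract 3h to convert from UTC+3).
Beatriz ∩ Keanu: 09:50-10:15, 13:30-15:50.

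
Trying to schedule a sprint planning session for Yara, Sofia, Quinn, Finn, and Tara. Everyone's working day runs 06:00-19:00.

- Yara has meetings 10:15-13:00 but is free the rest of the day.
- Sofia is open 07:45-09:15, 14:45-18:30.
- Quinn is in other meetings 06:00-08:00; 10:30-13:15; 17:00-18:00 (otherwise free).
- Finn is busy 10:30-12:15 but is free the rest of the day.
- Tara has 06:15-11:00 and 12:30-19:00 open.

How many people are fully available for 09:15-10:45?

1

Yara free: 06:00-10:15, 13:00-19:00 (invert busy blocks within the working day).
Sofia free: 07:45-09:15, 14:45-18:30.
Quinn free: 08:00-10:30, 13:15-17:00, 18:00-19:00 (invert busy blocks within the working day).
Finn free: 06:00-10:30, 12:15-19:00 (invert busy blocks within the working day).
Tara free: 06:15-11:00, 12:30-19:00.
Tara can make the full 09:15-10:45 slot — that's 1.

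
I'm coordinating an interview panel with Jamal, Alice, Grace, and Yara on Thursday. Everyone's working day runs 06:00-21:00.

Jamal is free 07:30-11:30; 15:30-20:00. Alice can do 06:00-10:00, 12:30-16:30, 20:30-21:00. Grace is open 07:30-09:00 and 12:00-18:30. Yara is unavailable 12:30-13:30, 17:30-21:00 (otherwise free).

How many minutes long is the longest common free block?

Jamal free: 07:30-11:30, 15:30-20:00.
Alice free: 06:00-10:00, 12:30-16:30, 20:30-21:00.
Grace free: 07:30-09:00, 12:00-18:30.
Yara free: 06:00-12:30, 13:30-17:30 (invert busy blocks within the working day).
Jamal ∩ Alice: 07:30-10:00, 15:30-16:30.
Jamal ∩ Alice ∩ Grace: 07:30-09:00, 15:30-16:30.
Jamal ∩ Alice ∩ Grace ∩ Yara: 07:30-09:00, 15:30-16:30.
The longest is 07:30-09:00 at 90 minutes.

90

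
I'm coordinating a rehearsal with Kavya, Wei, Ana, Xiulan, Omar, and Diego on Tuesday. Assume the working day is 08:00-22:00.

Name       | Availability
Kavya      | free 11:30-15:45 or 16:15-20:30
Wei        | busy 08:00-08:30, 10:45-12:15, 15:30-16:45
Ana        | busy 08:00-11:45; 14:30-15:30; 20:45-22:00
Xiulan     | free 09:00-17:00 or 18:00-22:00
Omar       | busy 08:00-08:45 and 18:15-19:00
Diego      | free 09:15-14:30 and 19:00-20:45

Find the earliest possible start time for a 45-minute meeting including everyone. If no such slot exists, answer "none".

Kavya free: 11:30-15:45, 16:15-20:30.
Wei free: 08:30-10:45, 12:15-15:30, 16:45-22:00 (invert busy blocks within the working day).
Ana free: 11:45-14:30, 15:30-20:45 (invert busy blocks within the working day).
Xiulan free: 09:00-17:00, 18:00-22:00.
Omar free: 08:45-18:15, 19:00-22:00 (invert busy blocks within the working day).
Diego free: 09:15-14:30, 19:00-20:45.
Kavya ∩ Wei: 12:15-15:30, 16:45-20:30.
Kavya ∩ Wei ∩ Ana: 12:15-14:30, 16:45-20:30.
Kavya ∩ Wei ∩ Ana ∩ Xiulan: 12:15-14:30, 16:45-17:00, 18:00-20:30.
Kavya ∩ Wei ∩ Ana ∩ Xiulan ∩ Omar: 12:15-14:30, 16:45-17:00, 18:00-18:15, 19:00-20:30.
Kavya ∩ Wei ∩ Ana ∩ Xiulan ∩ Omar ∩ Diego: 12:15-14:30, 19:00-20:30.
Those are the intersection windows.
The first common window of at least 45 minutes is 12:15-14:30, so the earliest start is 12:15.

12:15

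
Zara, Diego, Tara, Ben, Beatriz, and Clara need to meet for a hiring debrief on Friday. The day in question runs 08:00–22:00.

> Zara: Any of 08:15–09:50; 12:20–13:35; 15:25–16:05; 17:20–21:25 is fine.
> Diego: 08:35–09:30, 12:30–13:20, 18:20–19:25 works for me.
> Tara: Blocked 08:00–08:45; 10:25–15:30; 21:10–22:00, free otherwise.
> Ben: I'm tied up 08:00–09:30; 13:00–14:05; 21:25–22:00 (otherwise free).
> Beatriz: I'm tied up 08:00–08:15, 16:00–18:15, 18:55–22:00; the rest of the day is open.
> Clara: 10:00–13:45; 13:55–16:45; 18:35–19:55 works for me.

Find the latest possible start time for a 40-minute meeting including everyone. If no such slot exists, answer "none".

Zara free: 08:15-09:50, 12:20-13:35, 15:25-16:05, 17:20-21:25.
Diego free: 08:35-09:30, 12:30-13:20, 18:20-19:25.
Tara free: 08:45-10:25, 15:30-21:10 (invert busy blocks within the working day).
Ben free: 09:30-13:00, 14:05-21:25 (invert busy blocks within the working day).
Beatriz free: 08:15-16:00, 18:15-18:55 (invert busy blocks within the working day).
Clara free: 10:00-13:45, 13:55-16:45, 18:35-19:55.
Zara ∩ Diego: 08:35-09:30, 12:30-13:20, 18:20-19:25.
Zara ∩ Diego ∩ Tara: 08:45-09:30, 18:20-19:25.
Zara ∩ Diego ∩ Tara ∩ Ben: 18:20-19:25.
Zara ∩ Diego ∩ Tara ∩ Ben ∩ Beatriz: 18:20-18:55.
Zara ∩ Diego ∩ Tara ∩ Ben ∩ Beatriz ∩ Clara: 18:35-18:55.
So the common availability across everyone is 18:35-18:55.
No common window is at least 40 minutes long.

none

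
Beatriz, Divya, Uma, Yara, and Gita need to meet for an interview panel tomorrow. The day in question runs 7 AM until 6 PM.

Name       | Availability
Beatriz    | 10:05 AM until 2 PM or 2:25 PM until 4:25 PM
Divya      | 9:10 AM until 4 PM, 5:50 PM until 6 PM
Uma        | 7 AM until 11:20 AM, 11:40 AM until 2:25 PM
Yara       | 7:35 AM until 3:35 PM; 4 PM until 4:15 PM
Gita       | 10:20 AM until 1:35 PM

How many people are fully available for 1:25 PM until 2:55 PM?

2

Divya and Yara can make the full 13:25-14:55 slot — that's 2.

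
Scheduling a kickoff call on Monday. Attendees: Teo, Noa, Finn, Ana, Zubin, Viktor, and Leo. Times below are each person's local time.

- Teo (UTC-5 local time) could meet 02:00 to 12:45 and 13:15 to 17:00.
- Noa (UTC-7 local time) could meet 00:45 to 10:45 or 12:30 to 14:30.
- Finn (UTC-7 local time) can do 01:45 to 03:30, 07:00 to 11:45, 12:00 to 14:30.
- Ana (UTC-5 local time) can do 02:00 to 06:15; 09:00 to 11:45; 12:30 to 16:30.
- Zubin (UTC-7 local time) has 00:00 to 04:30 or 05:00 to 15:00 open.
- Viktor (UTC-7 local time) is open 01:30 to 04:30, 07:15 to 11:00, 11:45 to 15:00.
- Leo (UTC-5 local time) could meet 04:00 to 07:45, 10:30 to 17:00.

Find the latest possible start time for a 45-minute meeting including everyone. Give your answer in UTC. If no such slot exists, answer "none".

20:45

Teo in UTC: 07:00-17:45, 18:15-22:00 (add 5h to convert from UTC-5).
Noa in UTC: 07:45-17:45, 19:30-21:30 (add 7h to convert from UTC-7).
Finn in UTC: 08:45-10:30, 14:00-18:45, 19:00-21:30 (add 7h to convert from UTC-7).
Ana in UTC: 07:00-11:15, 14:00-16:45, 17:30-21:30 (add 5h to convert from UTC-5).
Zubin in UTC: 07:00-11:30, 12:00-22:00 (add 7h to convert from UTC-7).
Viktor in UTC: 08:30-11:30, 14:15-18:00, 18:45-22:00 (add 7h to convert from UTC-7).
Leo in UTC: 09:00-12:45, 15:30-22:00 (add 5h to convert from UTC-5).
Teo ∩ Noa: 07:45-17:45, 19:30-21:30.
Teo ∩ Noa ∩ Finn: 08:45-10:30, 14:00-17:45, 19:30-21:30.
Teo ∩ Noa ∩ Finn ∩ Ana: 08:45-10:30, 14:00-16:45, 17:30-17:45, 19:30-21:30.
Teo ∩ Noa ∩ Finn ∩ Ana ∩ Zubin: 08:45-10:30, 14:00-16:45, 17:30-17:45, 19:30-21:30.
Teo ∩ Noa ∩ Finn ∩ Ana ∩ Zubin ∩ Viktor: 08:45-10:30, 14:15-16:45, 17:30-17:45, 19:30-21:30.
Teo ∩ Noa ∩ Finn ∩ Ana ∩ Zubin ∩ Viktor ∩ Leo: 09:00-10:30, 15:30-16:45, 17:30-17:45, 19:30-21:30.
So the common availability across everyone is 09:00-10:30, 15:30-16:45, 17:30-17:45, 19:30-21:30.
The last common window of at least 45 minutes is 19:30-21:30; a 45-minute meeting can start as late as 20:45 and still end by 21:30.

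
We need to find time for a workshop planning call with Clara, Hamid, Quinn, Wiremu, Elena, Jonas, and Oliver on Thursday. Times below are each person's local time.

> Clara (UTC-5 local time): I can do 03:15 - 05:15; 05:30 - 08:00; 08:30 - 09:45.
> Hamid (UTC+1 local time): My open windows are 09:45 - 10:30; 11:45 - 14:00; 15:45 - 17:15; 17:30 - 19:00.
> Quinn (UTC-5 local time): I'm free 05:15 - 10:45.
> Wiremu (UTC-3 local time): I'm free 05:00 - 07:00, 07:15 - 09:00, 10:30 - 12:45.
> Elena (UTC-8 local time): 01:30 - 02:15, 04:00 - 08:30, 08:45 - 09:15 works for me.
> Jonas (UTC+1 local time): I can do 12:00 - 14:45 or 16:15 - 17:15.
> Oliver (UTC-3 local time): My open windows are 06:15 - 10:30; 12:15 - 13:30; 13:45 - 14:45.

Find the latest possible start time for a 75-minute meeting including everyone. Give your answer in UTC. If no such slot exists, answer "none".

none

Clara in UTC: 08:15-10:15, 10:30-13:00, 13:30-14:45 (add 5h to convert from UTC-5).
Hamid in UTC: 08:45-09:30, 10:45-13:00, 14:45-16:15, 16:30-18:00 (subtract 1h to convert from UTC+1).
Quinn in UTC: 10:15-15:45 (add 5h to convert from UTC-5).
Wiremu in UTC: 08:00-10:00, 10:15-12:00, 13:30-15:45 (add 3h to convert from UTC-3).
Elena in UTC: 09:30-10:15, 12:00-16:30, 16:45-17:15 (add 8h to convert from UTC-8).
Jonas in UTC: 11:00-13:45, 15:15-16:15 (subtract 1h to convert from UTC+1).
Oliver in UTC: 09:15-13:30, 15:15-16:30, 16:45-17:45 (add 3h to convert from UTC-3).
Clara ∩ Hamid: 08:45-09:30, 10:45-13:00.
Clara ∩ Hamid ∩ Quinn: 10:45-13:00.
Clara ∩ Hamid ∩ Quinn ∩ Wiremu: 10:45-12:00.
Clara ∩ Hamid ∩ Quinn ∩ Wiremu ∩ Elena: ∅.
Clara ∩ Hamid ∩ Quinn ∩ Wiremu ∩ Elena ∩ Jonas: ∅.
Clara ∩ Hamid ∩ Quinn ∩ Wiremu ∩ Elena ∩ Jonas ∩ Oliver: ∅.
There is no time when everyone is free.
No common window is at least 75 minutes long.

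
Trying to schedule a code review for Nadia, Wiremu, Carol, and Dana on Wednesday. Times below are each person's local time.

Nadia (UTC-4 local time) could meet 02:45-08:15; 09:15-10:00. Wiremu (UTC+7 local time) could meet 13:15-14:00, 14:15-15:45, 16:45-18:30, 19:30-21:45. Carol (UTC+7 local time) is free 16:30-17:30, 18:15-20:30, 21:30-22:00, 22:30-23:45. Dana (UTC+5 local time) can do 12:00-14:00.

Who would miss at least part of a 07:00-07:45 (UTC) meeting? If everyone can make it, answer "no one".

Nadia in UTC: 06:45-12:15, 13:15-14:00 (add 4h to convert from UTC-4).
Wiremu in UTC: 06:15-07:00, 07:15-08:45, 09:45-11:30, 12:30-14:45 (subtract 7h to convert from UTC+7).
Carol in UTC: 09:30-10:30, 11:15-13:30, 14:30-15:00, 15:30-16:45 (subtract 7h to convert from UTC+7).
Dana in UTC: 07:00-09:00 (subtract 5h to convert from UTC+5).
Nadia: free for 07:00-07:45. Wiremu: not fully free for 07:00-07:45. Carol: not fully free for 07:00-07:45. Dana: free for 07:00-07:45.

Carol, Wiremu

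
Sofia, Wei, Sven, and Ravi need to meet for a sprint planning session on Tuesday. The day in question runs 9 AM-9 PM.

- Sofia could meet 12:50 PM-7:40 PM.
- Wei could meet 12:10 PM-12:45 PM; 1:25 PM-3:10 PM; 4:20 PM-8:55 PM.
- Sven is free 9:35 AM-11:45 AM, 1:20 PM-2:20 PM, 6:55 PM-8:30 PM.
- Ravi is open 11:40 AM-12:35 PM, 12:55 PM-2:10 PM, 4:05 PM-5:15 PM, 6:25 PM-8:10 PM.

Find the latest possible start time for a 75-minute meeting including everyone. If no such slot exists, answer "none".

none

Sofia ∩ Wei: 13:25-15:10, 16:20-19:40.
Sofia ∩ Wei ∩ Sven: 13:25-14:20, 18:55-19:40.
Sofia ∩ Wei ∩ Sven ∩ Ravi: 13:25-14:10, 18:55-19:40.
No common window is at least 75 minutes long.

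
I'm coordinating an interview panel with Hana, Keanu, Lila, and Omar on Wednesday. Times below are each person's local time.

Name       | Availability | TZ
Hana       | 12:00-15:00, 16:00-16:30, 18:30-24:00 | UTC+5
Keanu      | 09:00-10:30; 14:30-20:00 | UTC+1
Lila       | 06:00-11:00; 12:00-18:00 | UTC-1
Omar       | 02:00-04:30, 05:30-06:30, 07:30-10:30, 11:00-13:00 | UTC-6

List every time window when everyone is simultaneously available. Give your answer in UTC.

08:00-09:30, 13:30-16:30, 17:00-19:00

Hana in UTC: 07:00-10:00, 11:00-11:30, 13:30-19:00 (subtract 5h to convert from UTC+5).
Keanu in UTC: 08:00-09:30, 13:30-19:00 (subtract 1h to convert from UTC+1).
Lila in UTC: 07:00-12:00, 13:00-19:00 (add 1h to convert from UTC-1).
Omar in UTC: 08:00-10:30, 11:30-12:30, 13:30-16:30, 17:00-19:00 (add 6h to convert from UTC-6).
Hana ∩ Keanu: 08:00-09:30, 13:30-19:00.
Hana ∩ Keanu ∩ Lila: 08:00-09:30, 13:30-19:00.
Hana ∩ Keanu ∩ Lila ∩ Omar: 08:00-09:30, 13:30-16:30, 17:00-19:00.
Those are the intersection windows.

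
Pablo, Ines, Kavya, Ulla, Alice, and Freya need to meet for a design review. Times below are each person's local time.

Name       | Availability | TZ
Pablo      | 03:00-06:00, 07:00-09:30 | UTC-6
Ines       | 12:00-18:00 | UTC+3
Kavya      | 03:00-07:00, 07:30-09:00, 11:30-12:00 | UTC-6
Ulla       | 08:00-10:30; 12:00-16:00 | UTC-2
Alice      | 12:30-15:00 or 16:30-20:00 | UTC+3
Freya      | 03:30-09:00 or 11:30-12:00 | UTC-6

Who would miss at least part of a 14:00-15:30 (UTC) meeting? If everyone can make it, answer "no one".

Pablo in UTC: 09:00-12:00, 13:00-15:30 (add 6h to convert from UTC-6).
Ines in UTC: 09:00-15:00 (subtract 3h to convert from UTC+3).
Kavya in UTC: 09:00-13:00, 13:30-15:00, 17:30-18:00 (add 6h to convert from UTC-6).
Ulla in UTC: 10:00-12:30, 14:00-18:00 (add 2h to convert from UTC-2).
Alice in UTC: 09:30-12:00, 13:30-17:00 (subtract 3h to convert from UTC+3).
Freya in UTC: 09:30-15:00, 17:30-18:00 (add 6h to convert from UTC-6).
Pablo: free for 14:00-15:30. Ines: not fully free for 14:00-15:30. Kavya: not fully free for 14:00-15:30. Ulla: free for 14:00-15:30. Alice: free for 14:00-15:30. Freya: not fully free for 14:00-15:30.

Freya, Ines, Kavya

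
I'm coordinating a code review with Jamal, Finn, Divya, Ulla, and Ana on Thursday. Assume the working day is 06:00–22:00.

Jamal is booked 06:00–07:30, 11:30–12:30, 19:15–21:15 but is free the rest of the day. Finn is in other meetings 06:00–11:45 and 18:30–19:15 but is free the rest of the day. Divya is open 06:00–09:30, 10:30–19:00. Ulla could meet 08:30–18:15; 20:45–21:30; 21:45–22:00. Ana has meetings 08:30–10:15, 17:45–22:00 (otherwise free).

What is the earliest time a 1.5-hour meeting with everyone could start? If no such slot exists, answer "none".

12:30

Jamal free: 07:30-11:30, 12:30-19:15, 21:15-22:00 (invert busy blocks within the working day).
Finn free: 11:45-18:30, 19:15-22:00 (invert busy blocks within the working day).
Divya free: 06:00-09:30, 10:30-19:00.
Ulla free: 08:30-18:15, 20:45-21:30, 21:45-22:00.
Ana free: 06:00-08:30, 10:15-17:45 (invert busy blocks within the working day).
Jamal ∩ Finn: 12:30-18:30, 21:15-22:00.
Jamal ∩ Finn ∩ Divya: 12:30-18:30.
Jamal ∩ Finn ∩ Divya ∩ Ulla: 12:30-18:15.
Jamal ∩ Finn ∩ Divya ∩ Ulla ∩ Ana: 12:30-17:45.
The first common window of at least 90 minutes is 12:30-17:45, so the earliest start is 12:30.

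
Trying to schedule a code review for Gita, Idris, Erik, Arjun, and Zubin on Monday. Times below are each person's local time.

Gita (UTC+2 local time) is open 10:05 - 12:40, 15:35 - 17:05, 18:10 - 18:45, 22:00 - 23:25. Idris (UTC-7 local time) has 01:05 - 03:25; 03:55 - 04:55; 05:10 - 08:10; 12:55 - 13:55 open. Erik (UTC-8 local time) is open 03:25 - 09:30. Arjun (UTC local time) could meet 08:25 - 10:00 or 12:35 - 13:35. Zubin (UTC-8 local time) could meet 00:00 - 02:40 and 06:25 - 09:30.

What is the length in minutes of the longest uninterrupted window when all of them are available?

0

Gita in UTC: 08:05-10:40, 13:35-15:05, 16:10-16:45, 20:00-21:25 (subtract 2h to convert from UTC+2).
Idris in UTC: 08:05-10:25, 10:55-11:55, 12:10-15:10, 19:55-20:55 (add 7h to convert from UTC-7).
Erik in UTC: 11:25-17:30 (add 8h to convert from UTC-8).
Arjun in UTC: 08:25-10:00, 12:35-13:35.
Zubin in UTC: 08:00-10:40, 14:25-17:30 (add 8h to convert from UTC-8).
Gita ∩ Idris: 08:05-10:25, 13:35-15:05, 20:00-20:55.
Gita ∩ Idris ∩ Erik: 13:35-15:05.
Gita ∩ Idris ∩ Erik ∩ Arjun: ∅.
Gita ∩ Idris ∩ Erik ∩ Arjun ∩ Zubin: ∅.
There is no time when everyone is free.
No common window exists, so the longest block is 0 minutes.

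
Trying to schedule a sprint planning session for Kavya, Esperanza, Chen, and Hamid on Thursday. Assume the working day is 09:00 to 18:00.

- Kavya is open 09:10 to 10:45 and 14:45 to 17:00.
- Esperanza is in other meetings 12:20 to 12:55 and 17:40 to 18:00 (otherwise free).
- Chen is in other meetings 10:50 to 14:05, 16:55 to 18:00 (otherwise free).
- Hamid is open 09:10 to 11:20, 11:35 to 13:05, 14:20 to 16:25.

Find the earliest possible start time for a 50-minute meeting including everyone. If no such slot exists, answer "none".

Kavya free: 09:10-10:45, 14:45-17:00.
Esperanza free: 09:00-12:20, 12:55-17:40 (invert busy blocks within the working day).
Chen free: 09:00-10:50, 14:05-16:55 (invert busy blocks within the working day).
Hamid free: 09:10-11:20, 11:35-13:05, 14:20-16:25.
Kavya ∩ Esperanza: 09:10-10:45, 14:45-17:00.
Kavya ∩ Esperanza ∩ Chen: 09:10-10:45, 14:45-16:55.
Kavya ∩ Esperanza ∩ Chen ∩ Hamid: 09:10-10:45, 14:45-16:25.
So the common availability across everyone is 09:10-10:45, 14:45-16:25.
The first common window of at least 50 minutes is 09:10-10:45, so the earliest start is 09:10.

09:10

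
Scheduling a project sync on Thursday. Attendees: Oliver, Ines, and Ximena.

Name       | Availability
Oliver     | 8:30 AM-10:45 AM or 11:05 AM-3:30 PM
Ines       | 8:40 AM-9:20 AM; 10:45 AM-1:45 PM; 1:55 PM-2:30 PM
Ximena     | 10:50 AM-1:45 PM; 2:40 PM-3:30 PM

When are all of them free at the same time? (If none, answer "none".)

11:05-13:45

Oliver ∩ Ines: 08:40-09:20, 11:05-13:45, 13:55-14:30.
Oliver ∩ Ines ∩ Ximena: 11:05-13:45.
Those are the intersection windows.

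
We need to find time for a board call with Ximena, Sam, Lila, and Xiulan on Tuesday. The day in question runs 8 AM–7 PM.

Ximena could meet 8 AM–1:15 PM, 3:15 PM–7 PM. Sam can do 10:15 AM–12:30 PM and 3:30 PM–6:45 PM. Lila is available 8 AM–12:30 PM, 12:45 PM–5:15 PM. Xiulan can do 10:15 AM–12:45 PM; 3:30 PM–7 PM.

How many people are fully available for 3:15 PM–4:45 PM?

Ximena and Lila can make the full 15:15-16:45 slot — that's 2.

2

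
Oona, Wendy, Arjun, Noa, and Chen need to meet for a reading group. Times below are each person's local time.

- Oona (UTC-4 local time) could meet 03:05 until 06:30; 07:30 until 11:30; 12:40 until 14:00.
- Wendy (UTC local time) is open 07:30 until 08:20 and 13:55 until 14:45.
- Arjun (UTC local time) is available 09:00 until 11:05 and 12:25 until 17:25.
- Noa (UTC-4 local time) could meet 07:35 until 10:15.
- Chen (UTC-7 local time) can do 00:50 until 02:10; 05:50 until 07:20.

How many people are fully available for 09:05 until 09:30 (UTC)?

Oona in UTC: 07:05-10:30, 11:30-15:30, 16:40-18:00 (add 4h to convert from UTC-4).
Wendy in UTC: 07:30-08:20, 13:55-14:45.
Arjun in UTC: 09:00-11:05, 12:25-17:25.
Noa in UTC: 11:35-14:15 (add 4h to convert from UTC-4).
Chen in UTC: 07:50-09:10, 12:50-14:20 (add 7h to convert from UTC-7).
Oona and Arjun can make the full 09:05-09:30 slot — that's 2.

2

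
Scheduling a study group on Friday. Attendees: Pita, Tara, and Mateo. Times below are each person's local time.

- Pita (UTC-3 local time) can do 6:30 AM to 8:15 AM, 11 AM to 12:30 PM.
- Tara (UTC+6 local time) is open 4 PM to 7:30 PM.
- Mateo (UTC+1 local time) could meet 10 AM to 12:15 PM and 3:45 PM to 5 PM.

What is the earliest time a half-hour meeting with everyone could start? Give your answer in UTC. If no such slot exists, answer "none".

10:00

Pita in UTC: 09:30-11:15, 14:00-15:30 (add 3h to convert from UTC-3).
Tara in UTC: 10:00-13:30 (subtract 6h to convert from UTC+6).
Mateo in UTC: 09:00-11:15, 14:45-16:00 (subtract 1h to convert from UTC+1).
Pita ∩ Tara: 10:00-11:15.
Pita ∩ Tara ∩ Mateo: 10:00-11:15.
So the common availability across everyone is 10:00-11:15.
The first common window of at least 30 minutes is 10:00-11:15, so the earliest start is 10:00.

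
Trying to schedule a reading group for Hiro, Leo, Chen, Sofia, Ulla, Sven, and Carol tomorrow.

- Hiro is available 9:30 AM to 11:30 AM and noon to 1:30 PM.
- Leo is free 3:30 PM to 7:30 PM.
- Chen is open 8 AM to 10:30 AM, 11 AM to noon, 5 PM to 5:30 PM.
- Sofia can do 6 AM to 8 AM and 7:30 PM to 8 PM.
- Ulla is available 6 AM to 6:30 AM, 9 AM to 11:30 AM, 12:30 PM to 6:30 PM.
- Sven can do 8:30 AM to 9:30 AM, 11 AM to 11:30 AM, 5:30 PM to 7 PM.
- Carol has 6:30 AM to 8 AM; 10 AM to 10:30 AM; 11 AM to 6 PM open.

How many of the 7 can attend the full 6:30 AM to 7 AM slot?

2

Sofia and Carol can make the full 06:30-07:00 slot — that's 2.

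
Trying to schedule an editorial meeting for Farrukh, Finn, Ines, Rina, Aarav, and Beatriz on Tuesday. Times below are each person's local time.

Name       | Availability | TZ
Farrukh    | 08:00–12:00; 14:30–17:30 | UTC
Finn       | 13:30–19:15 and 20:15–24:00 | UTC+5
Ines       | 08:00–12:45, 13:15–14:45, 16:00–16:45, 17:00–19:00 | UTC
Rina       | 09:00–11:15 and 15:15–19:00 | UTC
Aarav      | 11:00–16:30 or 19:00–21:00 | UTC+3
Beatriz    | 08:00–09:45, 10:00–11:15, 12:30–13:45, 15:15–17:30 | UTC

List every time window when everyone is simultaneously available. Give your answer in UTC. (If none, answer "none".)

Farrukh in UTC: 08:00-12:00, 14:30-17:30.
Finn in UTC: 08:30-14:15, 15:15-19:00 (subtract 5h to convert from UTC+5).
Ines in UTC: 08:00-12:45, 13:15-14:45, 16:00-16:45, 17:00-19:00.
Rina in UTC: 09:00-11:15, 15:15-19:00.
Aarav in UTC: 08:00-13:30, 16:00-18:00 (subtract 3h to convert from UTC+3).
Beatriz in UTC: 08:00-09:45, 10:00-11:15, 12:30-13:45, 15:15-17:30.
Farrukh ∩ Finn: 08:30-12:00, 15:15-17:30.
Farrukh ∩ Finn ∩ Ines: 08:30-12:00, 16:00-16:45, 17:00-17:30.
Farrukh ∩ Finn ∩ Ines ∩ Rina: 09:00-11:15, 16:00-16:45, 17:00-17:30.
Farrukh ∩ Finn ∩ Ines ∩ Rina ∩ Aarav: 09:00-11:15, 16:00-16:45, 17:00-17:30.
Farrukh ∩ Finn ∩ Ines ∩ Rina ∩ Aarav ∩ Beatriz: 09:00-09:45, 10:00-11:15, 16:00-16:45, 17:00-17:30.

09:00-09:45, 10:00-11:15, 16:00-16:45, 17:00-17:30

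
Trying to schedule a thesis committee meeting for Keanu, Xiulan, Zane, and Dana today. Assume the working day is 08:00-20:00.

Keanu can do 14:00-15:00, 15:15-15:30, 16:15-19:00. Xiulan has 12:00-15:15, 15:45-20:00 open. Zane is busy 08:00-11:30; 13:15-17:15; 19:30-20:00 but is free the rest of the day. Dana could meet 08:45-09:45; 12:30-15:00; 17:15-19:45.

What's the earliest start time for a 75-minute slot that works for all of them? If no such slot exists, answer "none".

Keanu free: 14:00-15:00, 15:15-15:30, 16:15-19:00.
Xiulan free: 12:00-15:15, 15:45-20:00.
Zane free: 11:30-13:15, 17:15-19:30 (invert busy blocks within the working day).
Dana free: 08:45-09:45, 12:30-15:00, 17:15-19:45.
Keanu ∩ Xiulan: 14:00-15:00, 16:15-19:00.
Keanu ∩ Xiulan ∩ Zane: 17:15-19:00.
Keanu ∩ Xiulan ∩ Zane ∩ Dana: 17:15-19:00.
The first common window of at least 75 minutes is 17:15-19:00, so the earliest start is 17:15.

17:15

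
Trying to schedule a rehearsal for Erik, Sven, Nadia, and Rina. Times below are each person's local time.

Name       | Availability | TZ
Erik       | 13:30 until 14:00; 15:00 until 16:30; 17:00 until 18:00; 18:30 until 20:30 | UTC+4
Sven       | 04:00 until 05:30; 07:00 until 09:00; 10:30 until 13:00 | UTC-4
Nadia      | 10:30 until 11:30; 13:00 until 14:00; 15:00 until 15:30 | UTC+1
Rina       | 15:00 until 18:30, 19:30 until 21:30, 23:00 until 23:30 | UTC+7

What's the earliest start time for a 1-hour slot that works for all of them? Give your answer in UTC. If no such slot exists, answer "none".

Erik in UTC: 09:30-10:00, 11:00-12:30, 13:00-14:00, 14:30-16:30 (subtract 4h to convert from UTC+4).
Sven in UTC: 08:00-09:30, 11:00-13:00, 14:30-17:00 (add 4h to convert from UTC-4).
Nadia in UTC: 09:30-10:30, 12:00-13:00, 14:00-14:30 (subtract 1h to convert from UTC+1).
Rina in UTC: 08:00-11:30, 12:30-14:30, 16:00-16:30 (subtract 7h to convert from UTC+7).
Erik ∩ Sven: 11:00-12:30, 14:30-16:30.
Erik ∩ Sven ∩ Nadia: 12:00-12:30.
Erik ∩ Sven ∩ Nadia ∩ Rina: ∅.
There is no time when everyone is free.
No common window is at least 60 minutes long.

none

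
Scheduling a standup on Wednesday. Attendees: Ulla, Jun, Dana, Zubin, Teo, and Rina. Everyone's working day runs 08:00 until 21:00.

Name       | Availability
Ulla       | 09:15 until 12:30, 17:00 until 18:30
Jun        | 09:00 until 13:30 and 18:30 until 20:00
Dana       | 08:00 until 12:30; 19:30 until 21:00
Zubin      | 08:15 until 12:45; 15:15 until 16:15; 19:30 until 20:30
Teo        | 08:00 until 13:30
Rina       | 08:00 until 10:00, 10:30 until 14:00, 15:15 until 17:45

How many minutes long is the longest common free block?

120

Ulla ∩ Jun: 09:15-12:30.
Ulla ∩ Jun ∩ Dana: 09:15-12:30.
Ulla ∩ Jun ∩ Dana ∩ Zubin: 09:15-12:30.
Ulla ∩ Jun ∩ Dana ∩ Zubin ∩ Teo: 09:15-12:30.
Ulla ∩ Jun ∩ Dana ∩ Zubin ∩ Teo ∩ Rina: 09:15-10:00, 10:30-12:30.
Those are the intersection windows.
The longest is 10:30-12:30 at 120 minutes.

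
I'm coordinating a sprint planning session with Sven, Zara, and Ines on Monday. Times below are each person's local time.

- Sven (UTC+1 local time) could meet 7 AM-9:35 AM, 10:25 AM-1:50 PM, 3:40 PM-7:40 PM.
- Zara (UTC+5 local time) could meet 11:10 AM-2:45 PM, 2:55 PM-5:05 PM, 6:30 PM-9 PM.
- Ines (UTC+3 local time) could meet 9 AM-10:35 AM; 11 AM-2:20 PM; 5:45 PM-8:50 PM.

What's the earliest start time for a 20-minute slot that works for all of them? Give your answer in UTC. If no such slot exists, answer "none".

Sven in UTC: 06:00-08:35, 09:25-12:50, 14:40-18:40 (subtract 1h to convert from UTC+1).
Zara in UTC: 06:10-09:45, 09:55-12:05, 13:30-16:00 (subtract 5h to convert from UTC+5).
Ines in UTC: 06:00-07:35, 08:00-11:20, 14:45-17:50 (subtract 3h to convert from UTC+3).
Sven ∩ Zara: 06:10-08:35, 09:25-09:45, 09:55-12:05, 14:40-16:00.
Sven ∩ Zara ∩ Ines: 06:10-07:35, 08:00-08:35, 09:25-09:45, 09:55-11:20, 14:45-16:00.
The first common window of at least 20 minutes is 06:10-07:35, so the earliest start is 06:10.

06:10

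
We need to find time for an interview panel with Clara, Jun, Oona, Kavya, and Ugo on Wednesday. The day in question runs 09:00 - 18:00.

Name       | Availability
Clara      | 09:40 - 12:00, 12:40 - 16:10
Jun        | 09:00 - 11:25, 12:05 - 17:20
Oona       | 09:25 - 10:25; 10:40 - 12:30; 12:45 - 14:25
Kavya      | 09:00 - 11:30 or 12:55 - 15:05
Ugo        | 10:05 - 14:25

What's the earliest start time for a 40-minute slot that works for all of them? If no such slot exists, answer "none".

Clara ∩ Jun: 09:40-11:25, 12:40-16:10.
Clara ∩ Jun ∩ Oona: 09:40-10:25, 10:40-11:25, 12:45-14:25.
Clara ∩ Jun ∩ Oona ∩ Kavya: 09:40-10:25, 10:40-11:25, 12:55-14:25.
Clara ∩ Jun ∩ Oona ∩ Kavya ∩ Ugo: 10:05-10:25, 10:40-11:25, 12:55-14:25.
So the common availability across everyone is 10:05-10:25, 10:40-11:25, 12:55-14:25.
The first common window of at least 40 minutes is 10:40-11:25, so the earliest start is 10:40.

10:40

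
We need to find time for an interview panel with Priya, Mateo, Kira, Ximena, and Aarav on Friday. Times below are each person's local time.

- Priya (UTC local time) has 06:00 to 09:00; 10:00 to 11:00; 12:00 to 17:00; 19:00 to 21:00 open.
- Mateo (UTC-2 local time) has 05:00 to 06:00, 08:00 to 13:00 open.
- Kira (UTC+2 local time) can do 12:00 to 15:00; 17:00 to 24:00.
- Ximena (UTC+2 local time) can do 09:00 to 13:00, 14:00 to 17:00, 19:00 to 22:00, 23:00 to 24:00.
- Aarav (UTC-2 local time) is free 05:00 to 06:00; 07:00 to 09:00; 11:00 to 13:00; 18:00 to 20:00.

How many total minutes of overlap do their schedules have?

60

Priya in UTC: 06:00-09:00, 10:00-11:00, 12:00-17:00, 19:00-21:00.
Mateo in UTC: 07:00-08:00, 10:00-15:00 (add 2h to convert from UTC-2).
Kira in UTC: 10:00-13:00, 15:00-22:00 (subtract 2h to convert from UTC+2).
Ximena in UTC: 07:00-11:00, 12:00-15:00, 17:00-20:00, 21:00-22:00 (subtract 2h to convert from UTC+2).
Aarav in UTC: 07:00-08:00, 09:00-11:00, 13:00-15:00, 20:00-22:00 (add 2h to convert from UTC-2).
Priya ∩ Mateo: 07:00-08:00, 10:00-11:00, 12:00-15:00.
Priya ∩ Mateo ∩ Kira: 10:00-11:00, 12:00-13:00.
Priya ∩ Mateo ∩ Kira ∩ Ximena: 10:00-11:00, 12:00-13:00.
Priya ∩ Mateo ∩ Kira ∩ Ximena ∩ Aarav: 10:00-11:00.
That's a single block of 60 minutes.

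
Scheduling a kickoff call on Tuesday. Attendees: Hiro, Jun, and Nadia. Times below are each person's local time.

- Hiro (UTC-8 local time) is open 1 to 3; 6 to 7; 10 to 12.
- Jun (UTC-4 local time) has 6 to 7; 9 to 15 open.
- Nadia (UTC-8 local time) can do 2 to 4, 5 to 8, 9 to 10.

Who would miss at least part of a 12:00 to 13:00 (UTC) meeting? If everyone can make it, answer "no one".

Hiro, Jun, Nadia

Hiro in UTC: 09:00-11:00, 14:00-15:00, 18:00-20:00 (add 8h to convert from UTC-8).
Jun in UTC: 10:00-11:00, 13:00-19:00 (add 4h to convert from UTC-4).
Nadia in UTC: 10:00-12:00, 13:00-16:00, 17:00-18:00 (add 8h to convert from UTC-8).
Hiro: not fully free for 12:00-13:00. Jun: not fully free for 12:00-13:00. Nadia: not fully free for 12:00-13:00.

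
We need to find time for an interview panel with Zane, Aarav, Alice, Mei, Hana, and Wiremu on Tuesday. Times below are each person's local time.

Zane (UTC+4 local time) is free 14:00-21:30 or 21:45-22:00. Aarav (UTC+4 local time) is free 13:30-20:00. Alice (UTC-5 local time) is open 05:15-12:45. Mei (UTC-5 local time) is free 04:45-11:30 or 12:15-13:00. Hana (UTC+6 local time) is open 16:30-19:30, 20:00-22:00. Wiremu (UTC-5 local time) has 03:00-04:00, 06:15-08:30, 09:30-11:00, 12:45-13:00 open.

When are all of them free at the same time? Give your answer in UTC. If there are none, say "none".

Zane in UTC: 10:00-17:30, 17:45-18:00 (subtract 4h to convert from UTC+4).
Aarav in UTC: 09:30-16:00 (subtract 4h to convert from UTC+4).
Alice in UTC: 10:15-17:45 (add 5h to convert from UTC-5).
Mei in UTC: 09:45-16:30, 17:15-18:00 (add 5h to convert from UTC-5).
Hana in UTC: 10:30-13:30, 14:00-16:00 (subtract 6h to convert from UTC+6).
Wiremu in UTC: 08:00-09:00, 11:15-13:30, 14:30-16:00, 17:45-18:00 (add 5h to convert from UTC-5).
Zane ∩ Aarav: 10:00-16:00.
Zane ∩ Aarav ∩ Alice: 10:15-16:00.
Zane ∩ Aarav ∩ Alice ∩ Mei: 10:15-16:00.
Zane ∩ Aarav ∩ Alice ∩ Mei ∩ Hana: 10:30-13:30, 14:00-16:00.
Zane ∩ Aarav ∩ Alice ∩ Mei ∩ Hana ∩ Wiremu: 11:15-13:30, 14:30-16:00.

11:15-13:30, 14:30-16:00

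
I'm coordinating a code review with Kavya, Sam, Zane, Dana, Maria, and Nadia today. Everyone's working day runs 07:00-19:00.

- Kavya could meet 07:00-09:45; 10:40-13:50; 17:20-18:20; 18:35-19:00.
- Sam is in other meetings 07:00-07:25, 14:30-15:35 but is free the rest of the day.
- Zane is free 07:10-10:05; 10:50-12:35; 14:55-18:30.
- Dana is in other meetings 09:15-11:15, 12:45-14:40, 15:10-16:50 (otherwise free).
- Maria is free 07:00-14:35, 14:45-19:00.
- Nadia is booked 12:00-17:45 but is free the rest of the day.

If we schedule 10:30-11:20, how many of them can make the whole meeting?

Kavya free: 07:00-09:45, 10:40-13:50, 17:20-18:20, 18:35-19:00.
Sam free: 07:25-14:30, 15:35-19:00 (invert busy blocks within the working day).
Zane free: 07:10-10:05, 10:50-12:35, 14:55-18:30.
Dana free: 07:00-09:15, 11:15-12:45, 14:40-15:10, 16:50-19:00 (invert busy blocks within the working day).
Maria free: 07:00-14:35, 14:45-19:00.
Nadia free: 07:00-12:00, 17:45-19:00 (invert busy blocks within the working day).
Sam, Maria, and Nadia can make the full 10:30-11:20 slot — that's 3.

3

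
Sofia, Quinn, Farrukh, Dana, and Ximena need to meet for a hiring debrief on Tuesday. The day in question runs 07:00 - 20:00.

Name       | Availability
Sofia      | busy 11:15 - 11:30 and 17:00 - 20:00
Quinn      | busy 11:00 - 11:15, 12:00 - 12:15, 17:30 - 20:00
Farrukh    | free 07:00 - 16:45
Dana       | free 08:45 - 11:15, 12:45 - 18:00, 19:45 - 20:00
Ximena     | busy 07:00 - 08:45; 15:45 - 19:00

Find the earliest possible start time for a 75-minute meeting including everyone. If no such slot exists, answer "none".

08:45

Sofia free: 07:00-11:15, 11:30-17:00 (invert busy blocks within the working day).
Quinn free: 07:00-11:00, 11:15-12:00, 12:15-17:30 (invert busy blocks within the working day).
Farrukh free: 07:00-16:45.
Dana free: 08:45-11:15, 12:45-18:00, 19:45-20:00.
Ximena free: 08:45-15:45, 19:00-20:00 (invert busy blocks within the working day).
Sofia ∩ Quinn: 07:00-11:00, 11:30-12:00, 12:15-17:00.
Sofia ∩ Quinn ∩ Farrukh: 07:00-11:00, 11:30-12:00, 12:15-16:45.
Sofia ∩ Quinn ∩ Farrukh ∩ Dana: 08:45-11:00, 12:45-16:45.
Sofia ∩ Quinn ∩ Farrukh ∩ Dana ∩ Ximena: 08:45-11:00, 12:45-15:45.
The first common window of at least 75 minutes is 08:45-11:00, so the earliest start is 08:45.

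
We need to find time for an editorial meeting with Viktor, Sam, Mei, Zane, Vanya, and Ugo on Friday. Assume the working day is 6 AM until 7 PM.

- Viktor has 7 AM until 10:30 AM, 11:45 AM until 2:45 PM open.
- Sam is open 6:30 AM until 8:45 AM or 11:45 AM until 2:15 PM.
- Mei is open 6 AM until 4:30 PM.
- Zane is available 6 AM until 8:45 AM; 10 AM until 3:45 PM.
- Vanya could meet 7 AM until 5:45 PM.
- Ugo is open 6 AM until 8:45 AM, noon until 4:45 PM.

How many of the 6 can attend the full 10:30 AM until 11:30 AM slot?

3

Mei, Zane, and Vanya can make the full 10:30-11:30 slot — that's 3.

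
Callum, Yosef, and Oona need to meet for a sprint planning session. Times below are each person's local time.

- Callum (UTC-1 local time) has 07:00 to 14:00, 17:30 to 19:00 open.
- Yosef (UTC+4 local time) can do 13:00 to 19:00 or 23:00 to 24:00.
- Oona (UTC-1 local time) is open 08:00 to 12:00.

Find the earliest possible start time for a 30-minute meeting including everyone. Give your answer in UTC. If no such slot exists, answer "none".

Callum in UTC: 08:00-15:00, 18:30-20:00 (add 1h to convert from UTC-1).
Yosef in UTC: 09:00-15:00, 19:00-20:00 (subtract 4h to convert from UTC+4).
Oona in UTC: 09:00-13:00 (add 1h to convert from UTC-1).
Callum ∩ Yosef: 09:00-15:00, 19:00-20:00.
Callum ∩ Yosef ∩ Oona: 09:00-13:00.
Those are the intersection windows.
The first common window of at least 30 minutes is 09:00-13:00, so the earliest start is 09:00.

09:00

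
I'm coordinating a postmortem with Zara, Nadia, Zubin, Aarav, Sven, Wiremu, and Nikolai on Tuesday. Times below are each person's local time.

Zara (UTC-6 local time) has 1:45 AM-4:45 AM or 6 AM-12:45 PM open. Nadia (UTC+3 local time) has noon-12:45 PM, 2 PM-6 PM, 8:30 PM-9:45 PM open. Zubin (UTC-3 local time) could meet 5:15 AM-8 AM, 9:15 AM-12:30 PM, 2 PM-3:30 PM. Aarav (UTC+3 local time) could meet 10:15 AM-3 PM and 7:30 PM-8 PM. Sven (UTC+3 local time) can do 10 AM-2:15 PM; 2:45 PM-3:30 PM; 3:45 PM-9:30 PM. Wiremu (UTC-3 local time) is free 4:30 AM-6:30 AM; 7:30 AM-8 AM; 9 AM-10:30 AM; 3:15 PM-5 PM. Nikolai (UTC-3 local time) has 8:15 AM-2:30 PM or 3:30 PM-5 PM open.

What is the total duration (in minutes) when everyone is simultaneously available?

Zara in UTC: 07:45-10:45, 12:00-18:45 (add 6h to convert from UTC-6).
Nadia in UTC: 09:00-09:45, 11:00-15:00, 17:30-18:45 (subtract 3h to convert from UTC+3).
Zubin in UTC: 08:15-11:00, 12:15-15:30, 17:00-18:30 (add 3h to convert from UTC-3).
Aarav in UTC: 07:15-12:00, 16:30-17:00 (subtract 3h to convert from UTC+3).
Sven in UTC: 07:00-11:15, 11:45-12:30, 12:45-18:30 (subtract 3h to convert from UTC+3).
Wiremu in UTC: 07:30-09:30, 10:30-11:00, 12:00-13:30, 18:15-20:00 (add 3h to convert from UTC-3).
Nikolai in UTC: 11:15-17:30, 18:30-20:00 (add 3h to convert from UTC-3).
Zara ∩ Nadia: 09:00-09:45, 12:00-15:00, 17:30-18:45.
Zara ∩ Nadia ∩ Zubin: 09:00-09:45, 12:15-15:00, 17:30-18:30.
Zara ∩ Nadia ∩ Zubin ∩ Aarav: 09:00-09:45.
Zara ∩ Nadia ∩ Zubin ∩ Aarav ∩ Sven: 09:00-09:45.
Zara ∩ Nadia ∩ Zubin ∩ Aarav ∩ Sven ∩ Wiremu: 09:00-09:30.
Zara ∩ Nadia ∩ Zubin ∩ Aarav ∩ Sven ∩ Wiremu ∩ Nikolai: ∅.
There is no time when everyone is free.
There is no common window, so the total is 0 minutes.

0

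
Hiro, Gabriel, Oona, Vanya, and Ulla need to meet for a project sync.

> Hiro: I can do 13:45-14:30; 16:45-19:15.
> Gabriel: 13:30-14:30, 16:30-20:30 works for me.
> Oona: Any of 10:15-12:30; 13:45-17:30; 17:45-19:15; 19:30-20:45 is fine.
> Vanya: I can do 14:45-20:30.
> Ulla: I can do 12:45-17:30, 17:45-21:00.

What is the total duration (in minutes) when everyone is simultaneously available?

Hiro ∩ Gabriel: 13:45-14:30, 16:45-19:15.
Hiro ∩ Gabriel ∩ Oona: 13:45-14:30, 16:45-17:30, 17:45-19:15.
Hiro ∩ Gabriel ∩ Oona ∩ Vanya: 16:45-17:30, 17:45-19:15.
Hiro ∩ Gabriel ∩ Oona ∩ Vanya ∩ Ulla: 16:45-17:30, 17:45-19:15.
So the common availability across everyone is 16:45-17:30, 17:45-19:15.
Summing the common windows: 45 + 90 = 135 minutes.

135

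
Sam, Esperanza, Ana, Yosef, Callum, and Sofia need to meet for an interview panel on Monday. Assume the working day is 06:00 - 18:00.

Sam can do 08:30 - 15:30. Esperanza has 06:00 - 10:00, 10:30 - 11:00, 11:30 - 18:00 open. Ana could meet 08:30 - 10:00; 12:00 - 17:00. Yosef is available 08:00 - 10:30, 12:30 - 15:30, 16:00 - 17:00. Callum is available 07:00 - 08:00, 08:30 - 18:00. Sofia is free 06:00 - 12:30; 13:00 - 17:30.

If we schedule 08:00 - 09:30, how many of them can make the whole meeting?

Esperanza, Yosef, and Sofia can make the full 08:00-09:30 slot — that's 3.

3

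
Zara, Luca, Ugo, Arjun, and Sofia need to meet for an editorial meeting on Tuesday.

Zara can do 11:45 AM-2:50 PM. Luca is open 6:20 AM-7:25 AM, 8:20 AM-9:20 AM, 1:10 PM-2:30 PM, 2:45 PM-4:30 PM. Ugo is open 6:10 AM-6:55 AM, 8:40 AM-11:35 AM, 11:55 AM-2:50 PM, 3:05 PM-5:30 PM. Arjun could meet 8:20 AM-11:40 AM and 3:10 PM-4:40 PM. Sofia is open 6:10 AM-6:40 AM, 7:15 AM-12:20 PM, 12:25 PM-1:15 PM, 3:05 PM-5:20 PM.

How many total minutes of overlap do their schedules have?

0

Zara ∩ Luca: 13:10-14:30, 14:45-14:50.
Zara ∩ Luca ∩ Ugo: 13:10-14:30, 14:45-14:50.
Zara ∩ Luca ∩ Ugo ∩ Arjun: ∅.
Zara ∩ Luca ∩ Ugo ∩ Arjun ∩ Sofia: ∅.
There is no time when everyone is free.
There is no common window, so the total is 0 minutes.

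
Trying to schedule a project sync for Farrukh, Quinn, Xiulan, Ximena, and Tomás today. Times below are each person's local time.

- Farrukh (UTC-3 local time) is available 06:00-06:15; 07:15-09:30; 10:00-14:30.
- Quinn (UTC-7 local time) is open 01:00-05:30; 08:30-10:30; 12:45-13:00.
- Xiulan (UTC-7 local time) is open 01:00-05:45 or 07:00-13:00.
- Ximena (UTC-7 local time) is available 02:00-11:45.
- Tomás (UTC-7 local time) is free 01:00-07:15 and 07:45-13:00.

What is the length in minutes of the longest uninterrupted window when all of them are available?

Farrukh in UTC: 09:00-09:15, 10:15-12:30, 13:00-17:30 (add 3h to convert from UTC-3).
Quinn in UTC: 08:00-12:30, 15:30-17:30, 19:45-20:00 (add 7h to convert from UTC-7).
Xiulan in UTC: 08:00-12:45, 14:00-20:00 (add 7h to convert from UTC-7).
Ximena in UTC: 09:00-18:45 (add 7h to convert from UTC-7).
Tomás in UTC: 08:00-14:15, 14:45-20:00 (add 7h to convert from UTC-7).
Farrukh ∩ Quinn: 09:00-09:15, 10:15-12:30, 15:30-17:30.
Farrukh ∩ Quinn ∩ Xiulan: 09:00-09:15, 10:15-12:30, 15:30-17:30.
Farrukh ∩ Quinn ∩ Xiulan ∩ Ximena: 09:00-09:15, 10:15-12:30, 15:30-17:30.
Farrukh ∩ Quinn ∩ Xiulan ∩ Ximena ∩ Tomás: 09:00-09:15, 10:15-12:30, 15:30-17:30.
So the common availability across everyone is 09:00-09:15, 10:15-12:30, 15:30-17:30.
The longest is 10:15-12:30 at 135 minutes.

135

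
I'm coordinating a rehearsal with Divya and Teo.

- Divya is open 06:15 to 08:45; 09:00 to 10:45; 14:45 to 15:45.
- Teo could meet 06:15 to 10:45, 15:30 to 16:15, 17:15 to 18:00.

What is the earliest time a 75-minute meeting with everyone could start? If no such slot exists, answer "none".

Divya ∩ Teo: 06:15-08:45, 09:00-10:45, 15:30-15:45.
The first common window of at least 75 minutes is 06:15-08:45, so the earliest start is 06:15.

06:15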